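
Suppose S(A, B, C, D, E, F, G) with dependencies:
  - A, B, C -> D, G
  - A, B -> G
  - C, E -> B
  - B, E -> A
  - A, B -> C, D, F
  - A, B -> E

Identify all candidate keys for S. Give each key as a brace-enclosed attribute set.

{A, B}, {B, E}, {C, E}

{A, B}⁺ = {A, B, C, D, E, F, G} — all of the relation — so {A, B} is a candidate key.
{B, E}⁺ = {A, B, C, D, E, F, G} — all of the relation — so {B, E} is a candidate key.
{C, E}⁺ = {A, B, C, D, E, F, G} — all of the relation — so {C, E} is a candidate key.
No proper subset of any of these is a key, and no other minimal superkey exists.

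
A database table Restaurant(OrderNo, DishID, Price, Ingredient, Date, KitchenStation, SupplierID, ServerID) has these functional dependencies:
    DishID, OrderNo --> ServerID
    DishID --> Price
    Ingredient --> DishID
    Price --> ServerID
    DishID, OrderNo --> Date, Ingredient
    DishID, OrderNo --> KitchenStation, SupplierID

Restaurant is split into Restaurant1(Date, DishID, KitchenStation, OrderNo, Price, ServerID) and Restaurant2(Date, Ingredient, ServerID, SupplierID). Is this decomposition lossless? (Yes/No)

Common attributes: {Date, ServerID}; their closure is {Date, ServerID}.
Restaurant1 ⊄ {Date, ServerID} and Restaurant2 ⊄ {Date, ServerID}, so the split is lossy.

No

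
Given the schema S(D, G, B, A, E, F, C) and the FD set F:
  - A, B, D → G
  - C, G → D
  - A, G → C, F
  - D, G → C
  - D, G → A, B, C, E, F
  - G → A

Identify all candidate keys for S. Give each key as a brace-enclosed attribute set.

{A, B, D}, {G}

Closure of {G} is {A, B, C, D, E, F, G}, the whole schema; {G} is a candidate key.
Closure of {A, B, D} is {A, B, C, D, E, F, G}, the whole schema; {A, B, D} is a candidate key.
These are minimal and exhaustive — every other superkey contains one of them.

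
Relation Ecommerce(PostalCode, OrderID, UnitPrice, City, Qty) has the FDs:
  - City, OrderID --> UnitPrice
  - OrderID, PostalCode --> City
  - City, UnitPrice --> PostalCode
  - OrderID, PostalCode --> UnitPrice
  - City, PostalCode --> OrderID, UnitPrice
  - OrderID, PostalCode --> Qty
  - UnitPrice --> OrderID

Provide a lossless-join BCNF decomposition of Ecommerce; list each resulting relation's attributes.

{City, PostalCode, Qty, UnitPrice}; {OrderID, UnitPrice}

Candidate keys of the original relation: {City, OrderID}, {City, PostalCode}, {City, UnitPrice}, {OrderID, PostalCode}, {PostalCode, UnitPrice}.
{City, OrderID, PostalCode, Qty, UnitPrice}: {UnitPrice} determines {OrderID, UnitPrice} here but is not a superkey — split on UnitPrice --> OrderID, giving {OrderID, UnitPrice} and {City, PostalCode, Qty, UnitPrice}.
{OrderID, UnitPrice} is in BCNF.
{City, PostalCode, Qty, UnitPrice} is in BCNF.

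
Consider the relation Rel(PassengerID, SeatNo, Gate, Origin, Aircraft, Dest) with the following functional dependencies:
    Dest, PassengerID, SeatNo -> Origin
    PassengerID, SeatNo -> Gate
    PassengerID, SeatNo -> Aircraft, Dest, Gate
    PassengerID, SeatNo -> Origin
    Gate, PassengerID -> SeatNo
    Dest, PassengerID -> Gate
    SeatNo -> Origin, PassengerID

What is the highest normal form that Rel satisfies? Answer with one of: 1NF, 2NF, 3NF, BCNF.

BCNF

Candidate keys: {Dest, PassengerID}, {Gate, PassengerID}, {SeatNo}. Prime attributes: {Dest, Gate, PassengerID, SeatNo}.
The left-hand side of every FD is a superkey, so BCNF is satisfied.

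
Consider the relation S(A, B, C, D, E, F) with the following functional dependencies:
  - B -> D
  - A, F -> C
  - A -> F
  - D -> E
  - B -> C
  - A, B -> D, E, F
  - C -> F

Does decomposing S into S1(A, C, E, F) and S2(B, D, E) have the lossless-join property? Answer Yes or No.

The shared attributes are {E} and {E}⁺ = {E}.
S1 ⊄ {E} and S2 ⊄ {E}, so the split is lossy.

No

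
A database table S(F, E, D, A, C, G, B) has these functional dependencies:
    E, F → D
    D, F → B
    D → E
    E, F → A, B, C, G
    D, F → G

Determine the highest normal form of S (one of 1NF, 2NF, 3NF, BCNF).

Candidate keys: {D, F}, {E, F}. Prime attributes: {D, E, F}.
D → E: {D}⁺ = {D, E}, which is not all of the attributes, so the left side is not a superkey — BCNF is violated.
Since {E} ⊆ prime attributes and every other non-superkey FD also has a prime right side, the schema is in 3NF.

3NF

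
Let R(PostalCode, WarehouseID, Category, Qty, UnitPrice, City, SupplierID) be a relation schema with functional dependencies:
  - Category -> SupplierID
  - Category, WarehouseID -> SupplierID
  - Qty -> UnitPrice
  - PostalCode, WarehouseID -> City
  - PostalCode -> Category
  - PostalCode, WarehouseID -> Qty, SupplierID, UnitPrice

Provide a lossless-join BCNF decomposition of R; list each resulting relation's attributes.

{Category, PostalCode}; {Category, SupplierID}; {City, PostalCode, Qty, WarehouseID}; {Qty, UnitPrice}

Candidate key of the original relation: {PostalCode, WarehouseID}.
{Category, City, PostalCode, Qty, SupplierID, UnitPrice, WarehouseID}: {Category} determines {Category, SupplierID} here but is not a superkey — split on Category -> SupplierID, giving {Category, SupplierID} and {Category, City, PostalCode, Qty, UnitPrice, WarehouseID}.
{Category, SupplierID}: every determinant is a superkey — BCNF.
{Category, City, PostalCode, Qty, UnitPrice, WarehouseID}: {Qty} determines {Qty, UnitPrice} here but is not a superkey — split on Qty -> UnitPrice, giving {Qty, UnitPrice} and {Category, City, PostalCode, Qty, WarehouseID}.
{Qty, UnitPrice}: every determinant is a superkey — BCNF.
{Category, City, PostalCode, Qty, WarehouseID}: {PostalCode} determines {Category, PostalCode} here but is not a superkey — split on PostalCode -> Category, giving {Category, PostalCode} and {City, PostalCode, Qty, WarehouseID}.
{Category, PostalCode}: every determinant is a superkey — BCNF.
{City, PostalCode, Qty, WarehouseID}: every determinant is a superkey — BCNF.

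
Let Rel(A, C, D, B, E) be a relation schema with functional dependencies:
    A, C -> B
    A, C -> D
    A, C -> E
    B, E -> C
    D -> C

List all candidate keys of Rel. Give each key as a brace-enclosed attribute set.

{A, B, E}, {A, C}, {A, D}

No FD produces {A}, so it must be in every candidate key.
Closure of {A, C} is {A, B, C, D, E}, the whole schema; {A, C} is a candidate key.
Closure of {A, D} is {A, B, C, D, E}, the whole schema; {A, D} is a candidate key.
Closure of {A, B, E} is {A, B, C, D, E}, the whole schema; {A, B, E} is a candidate key.
Any other superkey properly contains one of these, so there are no further candidate keys.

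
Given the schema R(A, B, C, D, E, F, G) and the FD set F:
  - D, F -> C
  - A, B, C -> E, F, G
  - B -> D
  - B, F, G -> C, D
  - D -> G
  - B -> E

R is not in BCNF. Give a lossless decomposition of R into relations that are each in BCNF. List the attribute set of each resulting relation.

Candidate keys of the original relation: {A, B, C}, {A, B, F}.
In {A, B, C, D, E, F, G}, {D, F} is not a superkey ({D, F}⁺ restricted to this set is {C, D, F, G}), so split on D, F -> C, G into {C, D, F, G} and {A, B, D, E, F}.
In {C, D, F, G}, {D} is not a superkey ({D}⁺ restricted to this set is {D, G}), so split on D -> G into {D, G} and {C, D, F}.
{D, G} is in BCNF.
{C, D, F} is in BCNF.
In {A, B, D, E, F}, {B} is not a superkey ({B}⁺ restricted to this set is {B, D, E}), so split on B -> D, E into {B, D, E} and {A, B, F}.
{B, D, E} is in BCNF.
{A, B, F} is in BCNF.

{A, B, F}; {B, D, E}; {C, D, F}; {D, G}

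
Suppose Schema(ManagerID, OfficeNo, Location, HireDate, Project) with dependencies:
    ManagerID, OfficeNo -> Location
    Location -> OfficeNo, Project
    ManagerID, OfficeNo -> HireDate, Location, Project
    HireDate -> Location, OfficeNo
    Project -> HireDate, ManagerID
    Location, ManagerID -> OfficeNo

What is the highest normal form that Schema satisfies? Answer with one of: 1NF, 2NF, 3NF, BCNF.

BCNF

Candidate keys: {HireDate}, {Location}, {ManagerID, OfficeNo}, {Project}. Prime attributes: {HireDate, Location, ManagerID, OfficeNo, Project}.
Every FD has a superkey on the left, so the relation is in BCNF.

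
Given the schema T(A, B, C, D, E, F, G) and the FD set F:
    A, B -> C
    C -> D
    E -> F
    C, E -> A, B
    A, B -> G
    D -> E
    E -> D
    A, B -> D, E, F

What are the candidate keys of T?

{A, B}, {C}

{C}⁺ = {A, B, C, D, E, F, G} — all of the relation — so {C} is a candidate key.
{A, B}⁺ = {A, B, C, D, E, F, G} — all of the relation — so {A, B} is a candidate key.
These are minimal and exhaustive — every other superkey contains one of them.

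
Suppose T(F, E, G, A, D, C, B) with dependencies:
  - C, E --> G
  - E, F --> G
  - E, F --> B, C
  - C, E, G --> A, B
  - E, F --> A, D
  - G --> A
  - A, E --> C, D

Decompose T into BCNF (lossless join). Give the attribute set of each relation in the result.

Candidate key of the original relation: {E, F}.
{A, B, C, D, E, F, G}: {C, E} determines {A, B, C, D, E, G} here but is not a superkey — split on C, E --> A, B, D, G, giving {A, B, C, D, E, G} and {C, E, F}.
{A, B, C, D, E, G}: {G} determines {A, G} here but is not a superkey — split on G --> A, giving {A, G} and {B, C, D, E, G}.
{A, G} has no BCNF violation.
{B, C, D, E, G} has no BCNF violation.
{C, E, F} has no BCNF violation.

{A, G}; {B, C, D, E, G}; {C, E, F}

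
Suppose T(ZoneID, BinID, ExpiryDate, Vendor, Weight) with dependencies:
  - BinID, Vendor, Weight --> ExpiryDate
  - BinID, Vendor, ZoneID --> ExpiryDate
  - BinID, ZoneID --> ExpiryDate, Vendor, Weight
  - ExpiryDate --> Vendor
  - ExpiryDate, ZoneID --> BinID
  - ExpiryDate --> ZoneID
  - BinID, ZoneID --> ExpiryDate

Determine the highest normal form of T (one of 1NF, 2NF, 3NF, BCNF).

Candidate keys: {BinID, Vendor, Weight}, {BinID, ZoneID}, {ExpiryDate}. Prime attributes: {BinID, ExpiryDate, Vendor, Weight, ZoneID}.
The left-hand side of every FD is a superkey, so BCNF is satisfied.

BCNF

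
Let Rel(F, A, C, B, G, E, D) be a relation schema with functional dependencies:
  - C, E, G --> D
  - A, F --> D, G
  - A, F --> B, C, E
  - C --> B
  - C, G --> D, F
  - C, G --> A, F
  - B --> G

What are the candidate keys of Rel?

{A, F}, {C}

Closure of {C} is {A, B, C, D, E, F, G}, the whole schema; {C} is a candidate key.
Closure of {A, F} is {A, B, C, D, E, F, G}, the whole schema; {A, F} is a candidate key.
These are minimal and exhaustive — every other superkey contains one of them.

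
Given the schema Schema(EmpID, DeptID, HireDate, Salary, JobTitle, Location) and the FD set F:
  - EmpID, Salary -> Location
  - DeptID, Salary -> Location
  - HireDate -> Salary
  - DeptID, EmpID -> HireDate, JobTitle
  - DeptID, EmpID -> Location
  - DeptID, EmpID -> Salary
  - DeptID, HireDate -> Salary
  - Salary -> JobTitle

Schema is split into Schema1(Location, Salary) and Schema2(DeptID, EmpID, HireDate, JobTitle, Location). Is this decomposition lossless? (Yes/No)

The shared attributes are {Location} and {Location}⁺ = {Location}.
Neither Schema1 nor Schema2 is contained in that closure, so the decomposition is lossy.

No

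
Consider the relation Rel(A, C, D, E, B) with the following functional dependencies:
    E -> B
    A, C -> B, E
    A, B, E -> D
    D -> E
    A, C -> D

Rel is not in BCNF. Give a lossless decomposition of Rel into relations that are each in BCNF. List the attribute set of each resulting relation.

{A, C, D}; {B, E}; {D, E}

Candidate key of the original relation: {A, C}.
{A, B, C, D, E}: {E} determines {B, E} here but is not a superkey — split on E -> B, giving {B, E} and {A, C, D, E}.
{B, E}: every determinant is a superkey — BCNF.
{A, C, D, E}: {D} determines {D, E} here but is not a superkey — split on D -> E, giving {D, E} and {A, C, D}.
{D, E}: every determinant is a superkey — BCNF.
{A, C, D}: every determinant is a superkey — BCNF.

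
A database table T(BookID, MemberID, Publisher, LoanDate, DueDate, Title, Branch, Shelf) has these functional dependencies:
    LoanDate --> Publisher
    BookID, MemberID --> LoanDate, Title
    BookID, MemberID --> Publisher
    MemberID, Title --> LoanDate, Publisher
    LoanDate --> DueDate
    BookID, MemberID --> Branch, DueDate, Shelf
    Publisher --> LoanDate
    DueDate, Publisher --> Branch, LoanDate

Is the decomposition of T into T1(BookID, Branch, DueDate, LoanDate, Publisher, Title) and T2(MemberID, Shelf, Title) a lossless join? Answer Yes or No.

Common attributes: {Title}; their closure is {Title}.
T1 ⊄ {Title} and T2 ⊄ {Title}, so the split is lossy.

No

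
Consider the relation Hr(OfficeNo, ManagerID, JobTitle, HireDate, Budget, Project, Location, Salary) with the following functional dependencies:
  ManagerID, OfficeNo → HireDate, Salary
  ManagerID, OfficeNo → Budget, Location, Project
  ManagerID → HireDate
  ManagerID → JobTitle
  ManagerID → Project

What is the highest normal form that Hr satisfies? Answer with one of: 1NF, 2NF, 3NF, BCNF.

Candidate key: {ManagerID, OfficeNo}. Prime attributes: {ManagerID, OfficeNo}.
For ManagerID → HireDate we have {ManagerID}⁺ = {HireDate, JobTitle, ManagerID, Project}; {ManagerID} is not a superkey, so BCNF fails.
ManagerID → HireDate has non-prime {HireDate} on the right and a non-superkey on the left, so 3NF fails.
Since {ManagerID} ⊂ {ManagerID, OfficeNo} and {ManagerID}⁺ ⊇ {HireDate, JobTitle, Project} with {HireDate, JobTitle, Project} non-prime, there is a partial dependency; 2NF fails.

1NF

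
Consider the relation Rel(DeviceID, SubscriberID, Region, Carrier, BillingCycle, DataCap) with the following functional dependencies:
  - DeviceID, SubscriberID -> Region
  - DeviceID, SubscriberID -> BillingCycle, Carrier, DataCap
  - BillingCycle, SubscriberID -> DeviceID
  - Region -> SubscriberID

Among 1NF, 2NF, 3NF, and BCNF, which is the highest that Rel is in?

Candidate keys: {BillingCycle, Region}, {BillingCycle, SubscriberID}, {DeviceID, Region}, {DeviceID, SubscriberID}. Prime attributes: {BillingCycle, DeviceID, Region, SubscriberID}.
For Region -> SubscriberID we have {Region}⁺ = {Region, SubscriberID}; {Region} is not a superkey, so BCNF fails.
Its right-hand attributes {SubscriberID} are all prime, as are those of every other non-superkey FD — the relation is in 3NF.

3NF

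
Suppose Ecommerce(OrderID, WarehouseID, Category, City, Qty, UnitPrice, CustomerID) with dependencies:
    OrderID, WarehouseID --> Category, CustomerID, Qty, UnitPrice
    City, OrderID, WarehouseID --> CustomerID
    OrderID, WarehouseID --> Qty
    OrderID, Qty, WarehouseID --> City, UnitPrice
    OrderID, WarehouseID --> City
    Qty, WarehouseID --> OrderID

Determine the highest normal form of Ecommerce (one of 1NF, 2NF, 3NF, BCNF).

BCNF

Candidate keys: {OrderID, WarehouseID}, {Qty, WarehouseID}. Prime attributes: {OrderID, Qty, WarehouseID}.
Each dependency's left side is a superkey — BCNF holds.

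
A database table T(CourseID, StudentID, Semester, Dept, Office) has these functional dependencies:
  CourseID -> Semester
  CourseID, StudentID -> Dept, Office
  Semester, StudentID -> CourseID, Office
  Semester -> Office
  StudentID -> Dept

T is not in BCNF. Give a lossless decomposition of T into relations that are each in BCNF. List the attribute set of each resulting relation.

{CourseID, Semester}; {CourseID, StudentID}; {Dept, StudentID}; {Office, Semester}

Candidate keys of the original relation: {CourseID, StudentID}, {Semester, StudentID}.
{CourseID, Dept, Office, Semester, StudentID}: {CourseID} determines {CourseID, Office, Semester} here but is not a superkey — split on CourseID -> Office, Semester, giving {CourseID, Office, Semester} and {CourseID, Dept, StudentID}.
{CourseID, Office, Semester}: {Semester} determines {Office, Semester} here but is not a superkey — split on Semester -> Office, giving {Office, Semester} and {CourseID, Semester}.
{Office, Semester}: every determinant is a superkey — BCNF.
{CourseID, Semester}: every determinant is a superkey — BCNF.
{CourseID, Dept, StudentID}: {StudentID} determines {Dept, StudentID} here but is not a superkey — split on StudentID -> Dept, giving {Dept, StudentID} and {CourseID, StudentID}.
{Dept, StudentID}: every determinant is a superkey — BCNF.
{CourseID, StudentID}: every determinant is a superkey — BCNF.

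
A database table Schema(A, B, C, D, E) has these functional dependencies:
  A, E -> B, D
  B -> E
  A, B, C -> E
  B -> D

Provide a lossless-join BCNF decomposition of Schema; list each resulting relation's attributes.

{A, B}; {A, C, E}; {B, D, E}

Candidate keys of the original relation: {A, B, C}, {A, C, E}.
Within {A, B, C, D, E}: {A, E}⁺ ∩ {A, B, C, D, E} = {A, B, D, E}, not the whole set, so A, E -> B, D violates BCNF; decompose into {A, B, D, E} and {A, C, E}.
Within {A, B, D, E}: {B}⁺ ∩ {A, B, D, E} = {B, D, E}, not the whole set, so B -> D, E violates BCNF; decompose into {B, D, E} and {A, B}.
{B, D, E} is in BCNF.
{A, B} is in BCNF.
{A, C, E} is in BCNF.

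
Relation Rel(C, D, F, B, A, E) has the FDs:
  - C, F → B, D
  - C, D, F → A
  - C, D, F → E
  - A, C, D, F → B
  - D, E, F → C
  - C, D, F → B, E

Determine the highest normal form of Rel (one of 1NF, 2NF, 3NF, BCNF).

Candidate keys: {C, F}, {D, E, F}. Prime attributes: {C, D, E, F}.
Each dependency's left side is a superkey — BCNF holds.

BCNF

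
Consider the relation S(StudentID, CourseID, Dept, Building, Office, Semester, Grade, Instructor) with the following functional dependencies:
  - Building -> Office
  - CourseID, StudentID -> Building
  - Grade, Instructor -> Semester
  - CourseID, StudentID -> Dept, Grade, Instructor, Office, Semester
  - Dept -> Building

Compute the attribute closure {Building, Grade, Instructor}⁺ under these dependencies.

Start with {Building, Grade, Instructor}.
Building -> Office applies; add {Office} → now {Building, Grade, Instructor, Office}.
Grade, Instructor -> Semester applies; add {Semester} → now {Building, Grade, Instructor, Office, Semester}.
No further FD applies.

{Building, Grade, Instructor, Office, Semester}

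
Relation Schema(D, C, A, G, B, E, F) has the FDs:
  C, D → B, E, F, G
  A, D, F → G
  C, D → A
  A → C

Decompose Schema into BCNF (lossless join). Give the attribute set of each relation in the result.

Candidate keys of the original relation: {A, D}, {C, D}.
{A, B, C, D, E, F, G}: {A} determines {A, C} here but is not a superkey — split on A → C, giving {A, C} and {A, B, D, E, F, G}.
{A, C} is in BCNF.
{A, B, D, E, F, G} is in BCNF.

{A, B, D, E, F, G}; {A, C}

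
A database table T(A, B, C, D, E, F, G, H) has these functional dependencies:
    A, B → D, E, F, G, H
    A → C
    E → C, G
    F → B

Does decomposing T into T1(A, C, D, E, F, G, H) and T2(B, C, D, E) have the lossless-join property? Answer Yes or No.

No

T1 ∩ T2 = {C, D, E}; its closure under F is {C, D, E, G}.
Neither T1 nor T2 is contained in that closure, so the decomposition is lossy.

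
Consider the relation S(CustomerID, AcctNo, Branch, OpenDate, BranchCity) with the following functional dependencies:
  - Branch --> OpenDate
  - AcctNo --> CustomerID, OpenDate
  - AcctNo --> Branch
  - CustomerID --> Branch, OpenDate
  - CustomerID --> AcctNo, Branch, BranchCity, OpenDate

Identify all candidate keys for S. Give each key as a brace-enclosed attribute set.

{AcctNo}⁺ = {AcctNo, Branch, BranchCity, CustomerID, OpenDate}, which is every attribute, so {AcctNo} is a candidate key.
{CustomerID}⁺ = {AcctNo, Branch, BranchCity, CustomerID, OpenDate}, which is every attribute, so {CustomerID} is a candidate key.
Any other superkey properly contains one of these, so there are no further candidate keys.

{AcctNo}, {CustomerID}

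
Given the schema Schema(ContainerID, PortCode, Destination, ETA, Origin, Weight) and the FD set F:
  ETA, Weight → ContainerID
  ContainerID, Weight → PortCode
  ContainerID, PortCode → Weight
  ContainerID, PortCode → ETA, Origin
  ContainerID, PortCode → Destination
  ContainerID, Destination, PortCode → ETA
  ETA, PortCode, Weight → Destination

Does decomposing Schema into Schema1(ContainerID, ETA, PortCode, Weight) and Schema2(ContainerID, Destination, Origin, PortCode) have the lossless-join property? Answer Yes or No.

Yes

Schema1 ∩ Schema2 = {ContainerID, PortCode}; its closure under F is {ContainerID, Destination, ETA, Origin, PortCode, Weight}.
This includes all of Schema1, so the common attributes are a superkey of Schema1 — the join is lossless.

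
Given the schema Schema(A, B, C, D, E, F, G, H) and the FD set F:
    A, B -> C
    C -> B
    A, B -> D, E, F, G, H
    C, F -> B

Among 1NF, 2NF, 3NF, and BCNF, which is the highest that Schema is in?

3NF

Candidate keys: {A, B}, {A, C}. Prime attributes: {A, B, C}.
C -> B: {C}⁺ = {B, C}, which is not all of the attributes, so the left side is not a superkey — BCNF is violated.
But every attribute on its right side ({B}) is prime, and the same holds for every other non-superkey FD, so 3NF still holds.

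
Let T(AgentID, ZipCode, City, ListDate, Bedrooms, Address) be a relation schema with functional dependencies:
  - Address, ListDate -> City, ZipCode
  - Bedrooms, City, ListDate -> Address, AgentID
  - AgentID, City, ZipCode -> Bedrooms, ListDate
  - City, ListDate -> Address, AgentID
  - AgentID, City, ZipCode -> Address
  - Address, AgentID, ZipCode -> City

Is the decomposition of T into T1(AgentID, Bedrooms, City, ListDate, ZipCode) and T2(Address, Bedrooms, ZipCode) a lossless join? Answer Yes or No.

No

The shared attributes are {Bedrooms, ZipCode} and {Bedrooms, ZipCode}⁺ = {Bedrooms, ZipCode}.
Neither T1 nor T2 is contained in that closure, so the decomposition is lossy.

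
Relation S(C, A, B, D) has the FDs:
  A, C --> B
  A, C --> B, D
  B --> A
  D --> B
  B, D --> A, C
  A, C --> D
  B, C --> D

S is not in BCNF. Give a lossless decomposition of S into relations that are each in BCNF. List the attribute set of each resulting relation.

{A, B}; {B, C, D}

Candidate keys of the original relation: {A, C}, {B, C}, {D}.
Within {A, B, C, D}: {B}⁺ ∩ {A, B, C, D} = {A, B}, not the whole set, so B --> A violates BCNF; decompose into {A, B} and {B, C, D}.
{A, B} is in BCNF.
{B, C, D} is in BCNF.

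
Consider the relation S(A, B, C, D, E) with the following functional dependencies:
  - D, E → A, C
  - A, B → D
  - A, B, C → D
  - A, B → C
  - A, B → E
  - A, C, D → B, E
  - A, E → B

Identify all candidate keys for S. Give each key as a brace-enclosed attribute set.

{A, B}⁺ = {A, B, C, D, E} — all of the relation — so {A, B} is a candidate key.
{A, E}⁺ = {A, B, C, D, E} — all of the relation — so {A, E} is a candidate key.
{D, E}⁺ = {A, B, C, D, E} — all of the relation — so {D, E} is a candidate key.
{A, C, D}⁺ = {A, B, C, D, E} — all of the relation — so {A, C, D} is a candidate key.
These are minimal and exhaustive — every other superkey contains one of them.

{A, B}, {A, C, D}, {A, E}, {D, E}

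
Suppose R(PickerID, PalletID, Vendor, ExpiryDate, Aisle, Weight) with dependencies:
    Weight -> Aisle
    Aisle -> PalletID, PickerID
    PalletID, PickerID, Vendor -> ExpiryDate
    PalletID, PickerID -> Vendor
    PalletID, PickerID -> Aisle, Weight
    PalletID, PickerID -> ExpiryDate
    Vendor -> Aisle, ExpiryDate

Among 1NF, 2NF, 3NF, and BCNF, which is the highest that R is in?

Candidate keys: {Aisle}, {PalletID, PickerID}, {Vendor}, {Weight}. Prime attributes: {Aisle, PalletID, PickerID, Vendor, Weight}.
Every FD has a superkey on the left, so the relation is in BCNF.

BCNF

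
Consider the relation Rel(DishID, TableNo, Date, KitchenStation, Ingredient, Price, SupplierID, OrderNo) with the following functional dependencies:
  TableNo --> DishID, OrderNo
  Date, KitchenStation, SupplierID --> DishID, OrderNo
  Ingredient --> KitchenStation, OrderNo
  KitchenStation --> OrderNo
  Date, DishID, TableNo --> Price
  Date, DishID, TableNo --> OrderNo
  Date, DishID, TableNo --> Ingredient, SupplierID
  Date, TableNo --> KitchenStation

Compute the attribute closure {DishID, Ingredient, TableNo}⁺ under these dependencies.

{DishID, Ingredient, KitchenStation, OrderNo, TableNo}

Start with {DishID, Ingredient, TableNo}.
TableNo --> DishID, OrderNo applies; add {OrderNo} → now {DishID, Ingredient, OrderNo, TableNo}.
Ingredient --> KitchenStation, OrderNo applies; add {KitchenStation} → now {DishID, Ingredient, KitchenStation, OrderNo, TableNo}.
No further FD applies.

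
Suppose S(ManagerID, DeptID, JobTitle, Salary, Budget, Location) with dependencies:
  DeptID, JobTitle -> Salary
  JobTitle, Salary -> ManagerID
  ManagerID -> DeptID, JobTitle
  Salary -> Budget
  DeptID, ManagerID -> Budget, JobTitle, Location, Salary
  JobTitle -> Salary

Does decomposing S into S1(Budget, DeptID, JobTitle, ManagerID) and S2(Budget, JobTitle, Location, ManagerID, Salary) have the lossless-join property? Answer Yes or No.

S1 ∩ S2 = {Budget, JobTitle, ManagerID}; its closure under F is {Budget, DeptID, JobTitle, Location, ManagerID, Salary}.
S1 is contained in that closure, so S1 ∩ S2 -> S1 holds and the join is lossless.

Yes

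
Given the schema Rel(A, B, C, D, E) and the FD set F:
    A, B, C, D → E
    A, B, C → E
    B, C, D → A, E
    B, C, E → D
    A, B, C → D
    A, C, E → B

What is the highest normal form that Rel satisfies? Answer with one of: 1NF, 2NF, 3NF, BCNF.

Candidate keys: {A, B, C}, {A, C, E}, {B, C, D}, {B, C, E}. Prime attributes: {A, B, C, D, E}.
Every FD has a superkey on the left, so the relation is in BCNF.

BCNF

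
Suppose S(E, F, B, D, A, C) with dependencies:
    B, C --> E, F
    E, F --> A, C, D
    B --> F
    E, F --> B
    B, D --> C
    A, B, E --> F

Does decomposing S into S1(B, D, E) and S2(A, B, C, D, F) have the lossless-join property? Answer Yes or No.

Yes

Common attributes: {B, D}; their closure is {A, B, C, D, E, F}.
S1 is contained in that closure, so S1 ∩ S2 --> S1 holds and the join is lossless.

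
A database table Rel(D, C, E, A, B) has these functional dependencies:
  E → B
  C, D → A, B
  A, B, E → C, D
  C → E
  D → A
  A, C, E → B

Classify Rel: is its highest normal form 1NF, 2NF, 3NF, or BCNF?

Candidate keys: {A, C}, {A, E}, {C, D}, {D, E}. Prime attributes: {A, C, D, E}.
For E → B we have {E}⁺ = {B, E}; {E} is not a superkey, so BCNF fails.
Because {B} is non-prime and the left side of E → B is not a superkey, the relation is not in 3NF.
The proper key subset {C} of {A, C} determines non-prime {B}, so the relation is not even in 2NF.

1NF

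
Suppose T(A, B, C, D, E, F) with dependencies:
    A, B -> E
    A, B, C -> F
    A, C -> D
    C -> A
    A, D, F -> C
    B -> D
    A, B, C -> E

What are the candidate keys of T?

No FD produces {B}, so it must be in every candidate key.
{B, C} is a candidate key since {B, C}⁺ = {A, B, C, D, E, F} covers every attribute.
{A, B, F} is a candidate key since {A, B, F}⁺ = {A, B, C, D, E, F} covers every attribute.
No proper subset of any of these is a key, and no other minimal superkey exists.

{A, B, F}, {B, C}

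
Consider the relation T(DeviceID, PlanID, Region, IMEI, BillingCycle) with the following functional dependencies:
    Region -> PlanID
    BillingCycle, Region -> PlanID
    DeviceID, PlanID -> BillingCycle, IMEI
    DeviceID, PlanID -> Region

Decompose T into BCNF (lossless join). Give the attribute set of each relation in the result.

{BillingCycle, DeviceID, IMEI, Region}; {PlanID, Region}

Candidate keys of the original relation: {DeviceID, PlanID}, {DeviceID, Region}.
{BillingCycle, DeviceID, IMEI, PlanID, Region}: {Region} determines {PlanID, Region} here but is not a superkey — split on Region -> PlanID, giving {PlanID, Region} and {BillingCycle, DeviceID, IMEI, Region}.
{PlanID, Region}: every determinant is a superkey — BCNF.
{BillingCycle, DeviceID, IMEI, Region}: every determinant is a superkey — BCNF.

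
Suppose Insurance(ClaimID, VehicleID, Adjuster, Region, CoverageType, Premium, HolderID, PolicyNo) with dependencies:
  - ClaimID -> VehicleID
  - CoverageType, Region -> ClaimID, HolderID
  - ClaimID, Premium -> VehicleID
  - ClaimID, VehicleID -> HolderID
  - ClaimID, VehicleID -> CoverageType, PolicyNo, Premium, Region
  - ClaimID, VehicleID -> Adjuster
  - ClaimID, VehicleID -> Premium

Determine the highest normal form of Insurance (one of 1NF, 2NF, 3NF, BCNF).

BCNF

Candidate keys: {ClaimID}, {CoverageType, Region}. Prime attributes: {ClaimID, CoverageType, Region}.
Each dependency's left side is a superkey — BCNF holds.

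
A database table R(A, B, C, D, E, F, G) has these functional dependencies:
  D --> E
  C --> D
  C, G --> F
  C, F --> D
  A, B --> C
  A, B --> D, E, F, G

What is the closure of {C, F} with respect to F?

{C, D, E, F}

Start with {C, F}.
C --> D applies; add {D} → now {C, D, F}.
D --> E applies; add {E} → now {C, D, E, F}.
No further FD applies.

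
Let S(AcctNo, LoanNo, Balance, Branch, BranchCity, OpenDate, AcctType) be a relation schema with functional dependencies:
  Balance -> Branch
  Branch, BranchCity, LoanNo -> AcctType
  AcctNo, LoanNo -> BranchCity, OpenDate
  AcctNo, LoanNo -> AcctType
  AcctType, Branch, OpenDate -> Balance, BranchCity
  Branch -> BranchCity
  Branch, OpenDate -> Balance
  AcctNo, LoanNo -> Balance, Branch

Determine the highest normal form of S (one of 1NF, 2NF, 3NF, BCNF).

Candidate key: {AcctNo, LoanNo}. Prime attributes: {AcctNo, LoanNo}.
Balance -> Branch: {Balance}⁺ = {Balance, Branch, BranchCity}, which is not all of the attributes, so the left side is not a superkey — BCNF is violated.
Balance -> Branch determines the non-prime attribute {Branch} from a non-superkey — 3NF is violated.
No proper subset of a key has a non-prime attribute in its closure, so there is no partial dependency; 2NF holds.

2NF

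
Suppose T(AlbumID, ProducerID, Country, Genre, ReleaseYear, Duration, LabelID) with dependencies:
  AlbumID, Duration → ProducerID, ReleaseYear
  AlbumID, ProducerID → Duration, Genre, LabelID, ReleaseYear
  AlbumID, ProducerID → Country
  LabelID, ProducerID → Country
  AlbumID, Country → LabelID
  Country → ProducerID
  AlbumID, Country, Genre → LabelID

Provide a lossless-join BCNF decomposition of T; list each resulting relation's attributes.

{AlbumID, Duration, Genre, LabelID, ProducerID, ReleaseYear}; {Country, LabelID}; {Country, ProducerID}

Candidate keys of the original relation: {AlbumID, Country}, {AlbumID, Duration}, {AlbumID, ProducerID}.
Within {AlbumID, Country, Duration, Genre, LabelID, ProducerID, ReleaseYear}: {LabelID, ProducerID}⁺ ∩ {AlbumID, Country, Duration, Genre, LabelID, ProducerID, ReleaseYear} = {Country, LabelID, ProducerID}, not the whole set, so LabelID, ProducerID → Country violates BCNF; decompose into {Country, LabelID, ProducerID} and {AlbumID, Duration, Genre, LabelID, ProducerID, ReleaseYear}.
Within {Country, LabelID, ProducerID}: {Country}⁺ ∩ {Country, LabelID, ProducerID} = {Country, ProducerID}, not the whole set, so Country → ProducerID violates BCNF; decompose into {Country, ProducerID} and {Country, LabelID}.
{Country, ProducerID} has no BCNF violation.
{Country, LabelID} has no BCNF violation.
{AlbumID, Duration, Genre, LabelID, ProducerID, ReleaseYear} has no BCNF violation.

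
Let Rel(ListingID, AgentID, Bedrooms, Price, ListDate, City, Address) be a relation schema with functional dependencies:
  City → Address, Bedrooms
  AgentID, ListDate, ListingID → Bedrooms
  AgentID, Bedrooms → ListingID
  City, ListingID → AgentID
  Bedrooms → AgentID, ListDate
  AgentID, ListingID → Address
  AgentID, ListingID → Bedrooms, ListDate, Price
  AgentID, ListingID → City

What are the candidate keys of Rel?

{Bedrooms}⁺ = {Address, AgentID, Bedrooms, City, ListDate, ListingID, Price}, which is every attribute, so {Bedrooms} is a candidate key.
{City}⁺ = {Address, AgentID, Bedrooms, City, ListDate, ListingID, Price}, which is every attribute, so {City} is a candidate key.
{AgentID, ListingID}⁺ = {Address, AgentID, Bedrooms, City, ListDate, ListingID, Price}, which is every attribute, so {AgentID, ListingID} is a candidate key.
Any other superkey properly contains one of these, so there are no further candidate keys.

{AgentID, ListingID}, {Bedrooms}, {City}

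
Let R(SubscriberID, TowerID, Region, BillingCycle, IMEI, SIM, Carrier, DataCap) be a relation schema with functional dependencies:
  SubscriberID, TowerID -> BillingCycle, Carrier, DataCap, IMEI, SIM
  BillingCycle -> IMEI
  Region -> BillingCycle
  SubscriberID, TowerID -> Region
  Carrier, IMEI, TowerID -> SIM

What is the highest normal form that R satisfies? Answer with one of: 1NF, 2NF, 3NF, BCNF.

Candidate key: {SubscriberID, TowerID}. Prime attributes: {SubscriberID, TowerID}.
BillingCycle -> IMEI breaks BCNF: {BillingCycle}⁺ = {BillingCycle, IMEI}, so {BillingCycle} is not a superkey.
BillingCycle -> IMEI determines the non-prime attribute {IMEI} from a non-superkey — 3NF is violated.
No proper subset of a key has a non-prime attribute in its closure, so there is no partial dependency; 2NF holds.

2NF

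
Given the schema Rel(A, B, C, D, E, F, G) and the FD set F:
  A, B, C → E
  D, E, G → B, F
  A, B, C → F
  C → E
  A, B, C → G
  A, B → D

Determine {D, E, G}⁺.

{B, D, E, F, G}

Start with {D, E, G}.
D, E, G → B, F applies; add {B, F} → now {B, D, E, F, G}.
No further FD applies.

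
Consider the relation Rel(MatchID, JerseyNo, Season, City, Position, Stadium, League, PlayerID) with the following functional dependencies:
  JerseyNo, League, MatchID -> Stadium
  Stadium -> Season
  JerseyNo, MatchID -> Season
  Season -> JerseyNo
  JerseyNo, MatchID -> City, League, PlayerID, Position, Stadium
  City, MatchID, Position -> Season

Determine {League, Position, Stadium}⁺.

Start with {League, Position, Stadium}.
Stadium -> Season applies; add {Season} → now {League, Position, Season, Stadium}.
Season -> JerseyNo applies; add {JerseyNo} → now {JerseyNo, League, Position, Season, Stadium}.
No further FD applies.

{JerseyNo, League, Position, Season, Stadium}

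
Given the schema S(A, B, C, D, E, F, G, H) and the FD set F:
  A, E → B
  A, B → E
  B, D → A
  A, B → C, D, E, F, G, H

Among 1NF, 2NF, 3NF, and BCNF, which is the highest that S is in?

BCNF

Candidate keys: {A, B}, {A, E}, {B, D}. Prime attributes: {A, B, D, E}.
Each dependency's left side is a superkey — BCNF holds.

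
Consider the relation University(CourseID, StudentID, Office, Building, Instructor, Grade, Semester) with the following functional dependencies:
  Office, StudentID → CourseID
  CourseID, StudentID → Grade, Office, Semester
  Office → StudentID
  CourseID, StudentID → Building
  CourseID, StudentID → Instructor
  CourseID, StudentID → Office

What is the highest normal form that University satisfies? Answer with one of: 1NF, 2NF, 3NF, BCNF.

Candidate keys: {CourseID, StudentID}, {Office}. Prime attributes: {CourseID, Office, StudentID}.
Every FD has a superkey on the left, so the relation is in BCNF.

BCNF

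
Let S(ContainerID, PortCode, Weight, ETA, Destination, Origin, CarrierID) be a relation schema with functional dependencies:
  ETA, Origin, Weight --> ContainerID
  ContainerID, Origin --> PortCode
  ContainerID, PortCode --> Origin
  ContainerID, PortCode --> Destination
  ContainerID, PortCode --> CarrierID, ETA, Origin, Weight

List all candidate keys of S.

{ContainerID, Origin}, {ContainerID, PortCode}, {ETA, Origin, Weight}

{ContainerID, Origin} is a candidate key since {ContainerID, Origin}⁺ = {CarrierID, ContainerID, Destination, ETA, Origin, PortCode, Weight} covers every attribute.
{ContainerID, PortCode} is a candidate key since {ContainerID, PortCode}⁺ = {CarrierID, ContainerID, Destination, ETA, Origin, PortCode, Weight} covers every attribute.
{ETA, Origin, Weight} is a candidate key since {ETA, Origin, Weight}⁺ = {CarrierID, ContainerID, Destination, ETA, Origin, PortCode, Weight} covers every attribute.
No proper subset of any of these is a key, and no other minimal superkey exists.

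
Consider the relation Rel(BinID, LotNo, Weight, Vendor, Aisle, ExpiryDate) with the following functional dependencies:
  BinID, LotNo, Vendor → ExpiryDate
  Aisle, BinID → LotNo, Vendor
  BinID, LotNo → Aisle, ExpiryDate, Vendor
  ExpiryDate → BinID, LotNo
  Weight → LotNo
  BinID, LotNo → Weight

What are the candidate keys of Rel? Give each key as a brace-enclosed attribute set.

{Aisle, BinID}, {BinID, LotNo}, {BinID, Weight}, {ExpiryDate}

{ExpiryDate} is a candidate key since {ExpiryDate}⁺ = {Aisle, BinID, ExpiryDate, LotNo, Vendor, Weight} covers every attribute.
{Aisle, BinID} is a candidate key since {Aisle, BinID}⁺ = {Aisle, BinID, ExpiryDate, LotNo, Vendor, Weight} covers every attribute.
{BinID, LotNo} is a candidate key since {BinID, LotNo}⁺ = {Aisle, BinID, ExpiryDate, LotNo, Vendor, Weight} covers every attribute.
{BinID, Weight} is a candidate key since {BinID, Weight}⁺ = {Aisle, BinID, ExpiryDate, LotNo, Vendor, Weight} covers every attribute.
These are minimal and exhaustive — every other superkey contains one of them.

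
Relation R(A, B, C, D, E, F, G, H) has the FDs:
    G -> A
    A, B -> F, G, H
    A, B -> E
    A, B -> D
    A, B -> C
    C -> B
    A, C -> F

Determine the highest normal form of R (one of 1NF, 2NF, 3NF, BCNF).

3NF

Candidate keys: {A, B}, {A, C}, {B, G}, {C, G}. Prime attributes: {A, B, C, G}.
G -> A breaks BCNF: {G}⁺ = {A, G}, so {G} is not a superkey.
But every attribute on its right side ({A}) is prime, and the same holds for every other non-superkey FD, so 3NF still holds.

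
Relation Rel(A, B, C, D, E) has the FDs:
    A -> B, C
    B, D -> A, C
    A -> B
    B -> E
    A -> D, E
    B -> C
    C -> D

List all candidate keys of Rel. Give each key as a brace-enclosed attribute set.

{A}⁺ = {A, B, C, D, E}, which is every attribute, so {A} is a candidate key.
{B}⁺ = {A, B, C, D, E}, which is every attribute, so {B} is a candidate key.
Any other superkey properly contains one of these, so there are no further candidate keys.

{A}, {B}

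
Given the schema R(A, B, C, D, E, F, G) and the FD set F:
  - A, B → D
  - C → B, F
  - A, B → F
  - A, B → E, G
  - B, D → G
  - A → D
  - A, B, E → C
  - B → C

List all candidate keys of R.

No FD produces {A}, so it must be in every candidate key.
{A, B} is a candidate key since {A, B}⁺ = {A, B, C, D, E, F, G} covers every attribute.
{A, C} is a candidate key since {A, C}⁺ = {A, B, C, D, E, F, G} covers every attribute.
These are minimal and exhaustive — every other superkey contains one of them.

{A, B}, {A, C}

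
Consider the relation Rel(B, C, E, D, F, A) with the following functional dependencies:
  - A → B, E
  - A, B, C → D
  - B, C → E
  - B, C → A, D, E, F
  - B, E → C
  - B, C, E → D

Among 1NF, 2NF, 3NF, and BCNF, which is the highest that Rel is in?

Candidate keys: {A}, {B, C}, {B, E}. Prime attributes: {A, B, C, E}.
Every FD has a superkey on the left, so the relation is in BCNF.

BCNF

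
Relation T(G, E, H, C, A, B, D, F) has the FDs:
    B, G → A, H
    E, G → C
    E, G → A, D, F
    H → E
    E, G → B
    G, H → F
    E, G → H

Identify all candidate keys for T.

Attributes never on any right-hand side: {G} — every candidate key must contain it.
{B, G}⁺ = {A, B, C, D, E, F, G, H}, which is every attribute, so {B, G} is a candidate key.
{E, G}⁺ = {A, B, C, D, E, F, G, H}, which is every attribute, so {E, G} is a candidate key.
{G, H}⁺ = {A, B, C, D, E, F, G, H}, which is every attribute, so {G, H} is a candidate key.
Any other superkey properly contains one of these, so there are no further candidate keys.

{B, G}, {E, G}, {G, H}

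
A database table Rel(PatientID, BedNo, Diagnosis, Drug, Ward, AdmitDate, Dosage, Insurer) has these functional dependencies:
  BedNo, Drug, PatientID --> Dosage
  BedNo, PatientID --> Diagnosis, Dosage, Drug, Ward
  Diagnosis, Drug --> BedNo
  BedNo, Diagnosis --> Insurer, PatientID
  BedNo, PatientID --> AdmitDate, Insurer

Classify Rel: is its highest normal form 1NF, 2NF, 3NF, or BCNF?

BCNF

Candidate keys: {BedNo, Diagnosis}, {BedNo, PatientID}, {Diagnosis, Drug}. Prime attributes: {BedNo, Diagnosis, Drug, PatientID}.
The left-hand side of every FD is a superkey, so BCNF is satisfied.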